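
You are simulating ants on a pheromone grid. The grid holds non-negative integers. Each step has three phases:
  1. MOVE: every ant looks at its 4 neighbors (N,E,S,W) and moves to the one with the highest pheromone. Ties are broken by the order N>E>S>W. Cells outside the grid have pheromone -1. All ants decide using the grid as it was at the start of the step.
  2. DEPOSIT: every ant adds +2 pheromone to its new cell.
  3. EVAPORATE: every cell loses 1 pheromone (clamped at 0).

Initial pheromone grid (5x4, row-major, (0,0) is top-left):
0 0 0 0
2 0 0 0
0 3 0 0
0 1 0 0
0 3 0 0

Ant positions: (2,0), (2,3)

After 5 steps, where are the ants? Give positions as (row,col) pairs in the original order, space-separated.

Step 1: ant0:(2,0)->E->(2,1) | ant1:(2,3)->N->(1,3)
  grid max=4 at (2,1)
Step 2: ant0:(2,1)->N->(1,1) | ant1:(1,3)->N->(0,3)
  grid max=3 at (2,1)
Step 3: ant0:(1,1)->S->(2,1) | ant1:(0,3)->S->(1,3)
  grid max=4 at (2,1)
Step 4: ant0:(2,1)->N->(1,1) | ant1:(1,3)->N->(0,3)
  grid max=3 at (2,1)
Step 5: ant0:(1,1)->S->(2,1) | ant1:(0,3)->S->(1,3)
  grid max=4 at (2,1)

(2,1) (1,3)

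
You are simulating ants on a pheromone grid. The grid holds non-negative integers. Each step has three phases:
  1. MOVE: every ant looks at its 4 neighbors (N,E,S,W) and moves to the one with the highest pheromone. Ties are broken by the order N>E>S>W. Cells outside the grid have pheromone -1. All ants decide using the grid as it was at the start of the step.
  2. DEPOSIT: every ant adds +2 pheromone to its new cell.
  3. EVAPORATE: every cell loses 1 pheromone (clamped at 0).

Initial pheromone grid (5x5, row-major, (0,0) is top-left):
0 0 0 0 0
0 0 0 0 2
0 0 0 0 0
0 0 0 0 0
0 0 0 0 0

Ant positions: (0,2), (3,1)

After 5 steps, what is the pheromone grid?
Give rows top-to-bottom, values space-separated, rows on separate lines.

After step 1: ants at (0,3),(2,1)
  0 0 0 1 0
  0 0 0 0 1
  0 1 0 0 0
  0 0 0 0 0
  0 0 0 0 0
After step 2: ants at (0,4),(1,1)
  0 0 0 0 1
  0 1 0 0 0
  0 0 0 0 0
  0 0 0 0 0
  0 0 0 0 0
After step 3: ants at (1,4),(0,1)
  0 1 0 0 0
  0 0 0 0 1
  0 0 0 0 0
  0 0 0 0 0
  0 0 0 0 0
After step 4: ants at (0,4),(0,2)
  0 0 1 0 1
  0 0 0 0 0
  0 0 0 0 0
  0 0 0 0 0
  0 0 0 0 0
After step 5: ants at (1,4),(0,3)
  0 0 0 1 0
  0 0 0 0 1
  0 0 0 0 0
  0 0 0 0 0
  0 0 0 0 0

0 0 0 1 0
0 0 0 0 1
0 0 0 0 0
0 0 0 0 0
0 0 0 0 0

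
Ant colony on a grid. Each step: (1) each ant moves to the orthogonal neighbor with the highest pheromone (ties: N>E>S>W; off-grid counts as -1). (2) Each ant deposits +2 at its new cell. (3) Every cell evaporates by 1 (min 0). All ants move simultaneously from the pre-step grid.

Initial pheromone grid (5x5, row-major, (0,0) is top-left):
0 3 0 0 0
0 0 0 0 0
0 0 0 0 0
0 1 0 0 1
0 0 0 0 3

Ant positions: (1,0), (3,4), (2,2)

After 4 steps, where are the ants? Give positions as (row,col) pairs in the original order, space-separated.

Step 1: ant0:(1,0)->N->(0,0) | ant1:(3,4)->S->(4,4) | ant2:(2,2)->N->(1,2)
  grid max=4 at (4,4)
Step 2: ant0:(0,0)->E->(0,1) | ant1:(4,4)->N->(3,4) | ant2:(1,2)->N->(0,2)
  grid max=3 at (0,1)
Step 3: ant0:(0,1)->E->(0,2) | ant1:(3,4)->S->(4,4) | ant2:(0,2)->W->(0,1)
  grid max=4 at (0,1)
Step 4: ant0:(0,2)->W->(0,1) | ant1:(4,4)->N->(3,4) | ant2:(0,1)->E->(0,2)
  grid max=5 at (0,1)

(0,1) (3,4) (0,2)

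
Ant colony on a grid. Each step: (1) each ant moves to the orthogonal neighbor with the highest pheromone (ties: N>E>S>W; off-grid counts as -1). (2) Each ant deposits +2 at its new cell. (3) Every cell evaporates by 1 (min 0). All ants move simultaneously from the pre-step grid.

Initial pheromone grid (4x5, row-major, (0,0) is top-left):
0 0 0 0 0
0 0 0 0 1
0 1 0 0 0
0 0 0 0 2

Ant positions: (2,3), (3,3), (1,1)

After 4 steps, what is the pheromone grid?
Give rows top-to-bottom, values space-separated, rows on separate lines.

After step 1: ants at (1,3),(3,4),(2,1)
  0 0 0 0 0
  0 0 0 1 0
  0 2 0 0 0
  0 0 0 0 3
After step 2: ants at (0,3),(2,4),(1,1)
  0 0 0 1 0
  0 1 0 0 0
  0 1 0 0 1
  0 0 0 0 2
After step 3: ants at (0,4),(3,4),(2,1)
  0 0 0 0 1
  0 0 0 0 0
  0 2 0 0 0
  0 0 0 0 3
After step 4: ants at (1,4),(2,4),(1,1)
  0 0 0 0 0
  0 1 0 0 1
  0 1 0 0 1
  0 0 0 0 2

0 0 0 0 0
0 1 0 0 1
0 1 0 0 1
0 0 0 0 2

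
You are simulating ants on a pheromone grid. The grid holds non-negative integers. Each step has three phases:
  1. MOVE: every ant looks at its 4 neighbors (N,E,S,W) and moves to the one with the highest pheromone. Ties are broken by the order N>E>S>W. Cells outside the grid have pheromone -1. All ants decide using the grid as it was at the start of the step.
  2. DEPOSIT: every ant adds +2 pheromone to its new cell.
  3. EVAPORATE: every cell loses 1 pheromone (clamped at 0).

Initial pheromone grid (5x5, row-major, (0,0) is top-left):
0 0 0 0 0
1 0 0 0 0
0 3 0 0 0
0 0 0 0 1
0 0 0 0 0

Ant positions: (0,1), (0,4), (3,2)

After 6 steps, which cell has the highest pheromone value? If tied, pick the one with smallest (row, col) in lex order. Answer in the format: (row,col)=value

Step 1: ant0:(0,1)->E->(0,2) | ant1:(0,4)->S->(1,4) | ant2:(3,2)->N->(2,2)
  grid max=2 at (2,1)
Step 2: ant0:(0,2)->E->(0,3) | ant1:(1,4)->N->(0,4) | ant2:(2,2)->W->(2,1)
  grid max=3 at (2,1)
Step 3: ant0:(0,3)->E->(0,4) | ant1:(0,4)->W->(0,3) | ant2:(2,1)->N->(1,1)
  grid max=2 at (0,3)
Step 4: ant0:(0,4)->W->(0,3) | ant1:(0,3)->E->(0,4) | ant2:(1,1)->S->(2,1)
  grid max=3 at (0,3)
Step 5: ant0:(0,3)->E->(0,4) | ant1:(0,4)->W->(0,3) | ant2:(2,1)->N->(1,1)
  grid max=4 at (0,3)
Step 6: ant0:(0,4)->W->(0,3) | ant1:(0,3)->E->(0,4) | ant2:(1,1)->S->(2,1)
  grid max=5 at (0,3)
Final grid:
  0 0 0 5 5
  0 0 0 0 0
  0 3 0 0 0
  0 0 0 0 0
  0 0 0 0 0
Max pheromone 5 at (0,3)

Answer: (0,3)=5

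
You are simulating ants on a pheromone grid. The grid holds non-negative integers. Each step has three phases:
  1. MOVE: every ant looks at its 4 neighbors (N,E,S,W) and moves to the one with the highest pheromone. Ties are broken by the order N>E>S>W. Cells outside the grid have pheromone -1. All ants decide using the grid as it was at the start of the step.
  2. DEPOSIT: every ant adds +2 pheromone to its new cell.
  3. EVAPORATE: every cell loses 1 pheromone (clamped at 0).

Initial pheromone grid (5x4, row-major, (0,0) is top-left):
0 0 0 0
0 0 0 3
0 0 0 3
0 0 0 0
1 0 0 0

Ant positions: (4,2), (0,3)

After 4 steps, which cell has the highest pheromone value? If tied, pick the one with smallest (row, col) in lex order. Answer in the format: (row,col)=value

Step 1: ant0:(4,2)->N->(3,2) | ant1:(0,3)->S->(1,3)
  grid max=4 at (1,3)
Step 2: ant0:(3,2)->N->(2,2) | ant1:(1,3)->S->(2,3)
  grid max=3 at (1,3)
Step 3: ant0:(2,2)->E->(2,3) | ant1:(2,3)->N->(1,3)
  grid max=4 at (1,3)
Step 4: ant0:(2,3)->N->(1,3) | ant1:(1,3)->S->(2,3)
  grid max=5 at (1,3)
Final grid:
  0 0 0 0
  0 0 0 5
  0 0 0 5
  0 0 0 0
  0 0 0 0
Max pheromone 5 at (1,3)

Answer: (1,3)=5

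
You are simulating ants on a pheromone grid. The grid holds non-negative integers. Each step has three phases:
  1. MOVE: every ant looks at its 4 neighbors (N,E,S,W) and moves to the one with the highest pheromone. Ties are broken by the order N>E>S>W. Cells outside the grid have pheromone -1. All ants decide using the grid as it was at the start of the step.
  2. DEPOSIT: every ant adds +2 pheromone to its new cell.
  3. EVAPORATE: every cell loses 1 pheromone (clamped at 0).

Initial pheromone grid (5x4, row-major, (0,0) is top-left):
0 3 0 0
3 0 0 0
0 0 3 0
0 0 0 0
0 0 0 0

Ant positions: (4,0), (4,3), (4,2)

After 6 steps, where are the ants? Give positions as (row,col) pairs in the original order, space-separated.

Step 1: ant0:(4,0)->N->(3,0) | ant1:(4,3)->N->(3,3) | ant2:(4,2)->N->(3,2)
  grid max=2 at (0,1)
Step 2: ant0:(3,0)->N->(2,0) | ant1:(3,3)->W->(3,2) | ant2:(3,2)->N->(2,2)
  grid max=3 at (2,2)
Step 3: ant0:(2,0)->N->(1,0) | ant1:(3,2)->N->(2,2) | ant2:(2,2)->S->(3,2)
  grid max=4 at (2,2)
Step 4: ant0:(1,0)->N->(0,0) | ant1:(2,2)->S->(3,2) | ant2:(3,2)->N->(2,2)
  grid max=5 at (2,2)
Step 5: ant0:(0,0)->S->(1,0) | ant1:(3,2)->N->(2,2) | ant2:(2,2)->S->(3,2)
  grid max=6 at (2,2)
Step 6: ant0:(1,0)->N->(0,0) | ant1:(2,2)->S->(3,2) | ant2:(3,2)->N->(2,2)
  grid max=7 at (2,2)

(0,0) (3,2) (2,2)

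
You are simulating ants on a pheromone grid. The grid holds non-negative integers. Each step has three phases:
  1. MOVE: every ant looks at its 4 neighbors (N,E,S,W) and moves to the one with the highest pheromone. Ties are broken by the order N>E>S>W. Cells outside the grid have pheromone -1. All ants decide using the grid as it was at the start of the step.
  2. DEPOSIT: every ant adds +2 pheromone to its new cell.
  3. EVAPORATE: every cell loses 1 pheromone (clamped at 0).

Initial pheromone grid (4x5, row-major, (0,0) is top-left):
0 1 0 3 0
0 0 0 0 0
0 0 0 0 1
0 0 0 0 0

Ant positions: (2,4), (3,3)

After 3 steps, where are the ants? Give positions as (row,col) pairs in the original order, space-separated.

Step 1: ant0:(2,4)->N->(1,4) | ant1:(3,3)->N->(2,3)
  grid max=2 at (0,3)
Step 2: ant0:(1,4)->N->(0,4) | ant1:(2,3)->N->(1,3)
  grid max=1 at (0,3)
Step 3: ant0:(0,4)->W->(0,3) | ant1:(1,3)->N->(0,3)
  grid max=4 at (0,3)

(0,3) (0,3)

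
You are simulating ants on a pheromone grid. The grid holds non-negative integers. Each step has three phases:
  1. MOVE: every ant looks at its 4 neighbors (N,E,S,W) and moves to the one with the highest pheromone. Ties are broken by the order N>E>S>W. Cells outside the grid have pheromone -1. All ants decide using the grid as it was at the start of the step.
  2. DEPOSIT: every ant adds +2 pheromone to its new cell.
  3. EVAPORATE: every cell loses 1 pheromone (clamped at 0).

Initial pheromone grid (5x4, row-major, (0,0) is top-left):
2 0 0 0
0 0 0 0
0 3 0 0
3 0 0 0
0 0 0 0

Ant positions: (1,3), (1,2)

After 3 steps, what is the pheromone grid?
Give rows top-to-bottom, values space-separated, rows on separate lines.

After step 1: ants at (0,3),(0,2)
  1 0 1 1
  0 0 0 0
  0 2 0 0
  2 0 0 0
  0 0 0 0
After step 2: ants at (0,2),(0,3)
  0 0 2 2
  0 0 0 0
  0 1 0 0
  1 0 0 0
  0 0 0 0
After step 3: ants at (0,3),(0,2)
  0 0 3 3
  0 0 0 0
  0 0 0 0
  0 0 0 0
  0 0 0 0

0 0 3 3
0 0 0 0
0 0 0 0
0 0 0 0
0 0 0 0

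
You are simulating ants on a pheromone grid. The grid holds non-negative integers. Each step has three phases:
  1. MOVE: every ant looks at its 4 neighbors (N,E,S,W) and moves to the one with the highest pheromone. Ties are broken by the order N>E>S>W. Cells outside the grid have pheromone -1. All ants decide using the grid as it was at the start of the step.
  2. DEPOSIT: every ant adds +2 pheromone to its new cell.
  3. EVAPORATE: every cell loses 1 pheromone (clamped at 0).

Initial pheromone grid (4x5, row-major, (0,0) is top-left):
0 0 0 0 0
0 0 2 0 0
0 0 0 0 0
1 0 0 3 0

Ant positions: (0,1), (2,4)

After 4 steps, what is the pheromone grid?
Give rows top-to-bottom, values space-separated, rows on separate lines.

After step 1: ants at (0,2),(1,4)
  0 0 1 0 0
  0 0 1 0 1
  0 0 0 0 0
  0 0 0 2 0
After step 2: ants at (1,2),(0,4)
  0 0 0 0 1
  0 0 2 0 0
  0 0 0 0 0
  0 0 0 1 0
After step 3: ants at (0,2),(1,4)
  0 0 1 0 0
  0 0 1 0 1
  0 0 0 0 0
  0 0 0 0 0
After step 4: ants at (1,2),(0,4)
  0 0 0 0 1
  0 0 2 0 0
  0 0 0 0 0
  0 0 0 0 0

0 0 0 0 1
0 0 2 0 0
0 0 0 0 0
0 0 0 0 0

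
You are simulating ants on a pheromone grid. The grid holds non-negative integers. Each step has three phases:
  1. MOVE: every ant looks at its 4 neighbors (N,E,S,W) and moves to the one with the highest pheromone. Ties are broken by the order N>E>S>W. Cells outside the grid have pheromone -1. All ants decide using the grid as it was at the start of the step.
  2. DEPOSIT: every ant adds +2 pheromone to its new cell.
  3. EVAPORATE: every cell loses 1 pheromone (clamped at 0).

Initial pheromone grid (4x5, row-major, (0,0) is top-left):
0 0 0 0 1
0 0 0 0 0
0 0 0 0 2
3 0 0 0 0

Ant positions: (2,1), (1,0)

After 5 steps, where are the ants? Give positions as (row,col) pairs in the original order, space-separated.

Step 1: ant0:(2,1)->N->(1,1) | ant1:(1,0)->N->(0,0)
  grid max=2 at (3,0)
Step 2: ant0:(1,1)->N->(0,1) | ant1:(0,0)->E->(0,1)
  grid max=3 at (0,1)
Step 3: ant0:(0,1)->E->(0,2) | ant1:(0,1)->E->(0,2)
  grid max=3 at (0,2)
Step 4: ant0:(0,2)->W->(0,1) | ant1:(0,2)->W->(0,1)
  grid max=5 at (0,1)
Step 5: ant0:(0,1)->E->(0,2) | ant1:(0,1)->E->(0,2)
  grid max=5 at (0,2)

(0,2) (0,2)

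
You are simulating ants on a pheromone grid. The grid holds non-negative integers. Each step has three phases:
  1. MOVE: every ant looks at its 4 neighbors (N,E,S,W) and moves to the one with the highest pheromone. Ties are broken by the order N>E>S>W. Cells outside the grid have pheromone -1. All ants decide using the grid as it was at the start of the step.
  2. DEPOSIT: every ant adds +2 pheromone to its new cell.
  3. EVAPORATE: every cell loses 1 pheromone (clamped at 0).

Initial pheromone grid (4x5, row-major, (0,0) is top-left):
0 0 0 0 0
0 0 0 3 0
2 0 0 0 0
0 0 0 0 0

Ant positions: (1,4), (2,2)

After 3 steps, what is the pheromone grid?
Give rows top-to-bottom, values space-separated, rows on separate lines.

After step 1: ants at (1,3),(1,2)
  0 0 0 0 0
  0 0 1 4 0
  1 0 0 0 0
  0 0 0 0 0
After step 2: ants at (1,2),(1,3)
  0 0 0 0 0
  0 0 2 5 0
  0 0 0 0 0
  0 0 0 0 0
After step 3: ants at (1,3),(1,2)
  0 0 0 0 0
  0 0 3 6 0
  0 0 0 0 0
  0 0 0 0 0

0 0 0 0 0
0 0 3 6 0
0 0 0 0 0
0 0 0 0 0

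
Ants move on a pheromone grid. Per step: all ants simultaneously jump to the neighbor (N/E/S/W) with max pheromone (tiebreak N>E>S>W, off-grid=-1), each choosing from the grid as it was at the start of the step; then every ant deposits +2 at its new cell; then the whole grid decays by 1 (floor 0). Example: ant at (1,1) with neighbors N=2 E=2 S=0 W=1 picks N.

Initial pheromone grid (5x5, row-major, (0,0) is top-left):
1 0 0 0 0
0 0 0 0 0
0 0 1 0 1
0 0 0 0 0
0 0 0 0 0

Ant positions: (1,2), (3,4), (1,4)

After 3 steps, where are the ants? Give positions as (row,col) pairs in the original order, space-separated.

Step 1: ant0:(1,2)->S->(2,2) | ant1:(3,4)->N->(2,4) | ant2:(1,4)->S->(2,4)
  grid max=4 at (2,4)
Step 2: ant0:(2,2)->N->(1,2) | ant1:(2,4)->N->(1,4) | ant2:(2,4)->N->(1,4)
  grid max=3 at (1,4)
Step 3: ant0:(1,2)->S->(2,2) | ant1:(1,4)->S->(2,4) | ant2:(1,4)->S->(2,4)
  grid max=6 at (2,4)

(2,2) (2,4) (2,4)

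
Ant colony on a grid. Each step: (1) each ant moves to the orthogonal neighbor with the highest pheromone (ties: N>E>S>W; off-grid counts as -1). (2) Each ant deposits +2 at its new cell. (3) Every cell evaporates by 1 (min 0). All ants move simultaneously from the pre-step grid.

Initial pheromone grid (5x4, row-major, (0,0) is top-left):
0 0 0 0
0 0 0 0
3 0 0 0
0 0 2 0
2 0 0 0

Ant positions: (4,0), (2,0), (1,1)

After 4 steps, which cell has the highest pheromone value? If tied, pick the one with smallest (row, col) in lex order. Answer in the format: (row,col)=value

Answer: (2,0)=7

Derivation:
Step 1: ant0:(4,0)->N->(3,0) | ant1:(2,0)->N->(1,0) | ant2:(1,1)->N->(0,1)
  grid max=2 at (2,0)
Step 2: ant0:(3,0)->N->(2,0) | ant1:(1,0)->S->(2,0) | ant2:(0,1)->E->(0,2)
  grid max=5 at (2,0)
Step 3: ant0:(2,0)->N->(1,0) | ant1:(2,0)->N->(1,0) | ant2:(0,2)->E->(0,3)
  grid max=4 at (2,0)
Step 4: ant0:(1,0)->S->(2,0) | ant1:(1,0)->S->(2,0) | ant2:(0,3)->S->(1,3)
  grid max=7 at (2,0)
Final grid:
  0 0 0 0
  2 0 0 1
  7 0 0 0
  0 0 0 0
  0 0 0 0
Max pheromone 7 at (2,0)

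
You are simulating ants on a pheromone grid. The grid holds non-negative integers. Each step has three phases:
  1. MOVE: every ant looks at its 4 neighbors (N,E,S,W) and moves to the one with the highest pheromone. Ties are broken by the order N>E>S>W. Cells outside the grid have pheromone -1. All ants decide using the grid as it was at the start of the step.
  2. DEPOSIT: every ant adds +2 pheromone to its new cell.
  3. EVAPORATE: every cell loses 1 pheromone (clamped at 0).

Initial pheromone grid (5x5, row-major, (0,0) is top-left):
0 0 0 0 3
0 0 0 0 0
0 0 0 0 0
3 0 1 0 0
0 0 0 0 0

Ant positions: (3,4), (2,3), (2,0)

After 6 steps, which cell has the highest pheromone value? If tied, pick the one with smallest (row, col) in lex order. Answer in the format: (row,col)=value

Step 1: ant0:(3,4)->N->(2,4) | ant1:(2,3)->N->(1,3) | ant2:(2,0)->S->(3,0)
  grid max=4 at (3,0)
Step 2: ant0:(2,4)->N->(1,4) | ant1:(1,3)->N->(0,3) | ant2:(3,0)->N->(2,0)
  grid max=3 at (3,0)
Step 3: ant0:(1,4)->N->(0,4) | ant1:(0,3)->E->(0,4) | ant2:(2,0)->S->(3,0)
  grid max=4 at (0,4)
Step 4: ant0:(0,4)->S->(1,4) | ant1:(0,4)->S->(1,4) | ant2:(3,0)->N->(2,0)
  grid max=3 at (0,4)
Step 5: ant0:(1,4)->N->(0,4) | ant1:(1,4)->N->(0,4) | ant2:(2,0)->S->(3,0)
  grid max=6 at (0,4)
Step 6: ant0:(0,4)->S->(1,4) | ant1:(0,4)->S->(1,4) | ant2:(3,0)->N->(2,0)
  grid max=5 at (0,4)
Final grid:
  0 0 0 0 5
  0 0 0 0 5
  1 0 0 0 0
  3 0 0 0 0
  0 0 0 0 0
Max pheromone 5 at (0,4)

Answer: (0,4)=5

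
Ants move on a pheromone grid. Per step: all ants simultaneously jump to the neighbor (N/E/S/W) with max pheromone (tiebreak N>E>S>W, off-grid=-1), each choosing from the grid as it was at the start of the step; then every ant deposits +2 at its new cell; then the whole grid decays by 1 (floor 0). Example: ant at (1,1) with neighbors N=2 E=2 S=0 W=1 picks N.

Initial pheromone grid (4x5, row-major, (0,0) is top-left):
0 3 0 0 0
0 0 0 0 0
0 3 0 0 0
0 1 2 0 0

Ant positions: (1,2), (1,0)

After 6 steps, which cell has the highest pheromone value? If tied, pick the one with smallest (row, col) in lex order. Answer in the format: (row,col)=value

Step 1: ant0:(1,2)->N->(0,2) | ant1:(1,0)->N->(0,0)
  grid max=2 at (0,1)
Step 2: ant0:(0,2)->W->(0,1) | ant1:(0,0)->E->(0,1)
  grid max=5 at (0,1)
Step 3: ant0:(0,1)->E->(0,2) | ant1:(0,1)->E->(0,2)
  grid max=4 at (0,1)
Step 4: ant0:(0,2)->W->(0,1) | ant1:(0,2)->W->(0,1)
  grid max=7 at (0,1)
Step 5: ant0:(0,1)->E->(0,2) | ant1:(0,1)->E->(0,2)
  grid max=6 at (0,1)
Step 6: ant0:(0,2)->W->(0,1) | ant1:(0,2)->W->(0,1)
  grid max=9 at (0,1)
Final grid:
  0 9 4 0 0
  0 0 0 0 0
  0 0 0 0 0
  0 0 0 0 0
Max pheromone 9 at (0,1)

Answer: (0,1)=9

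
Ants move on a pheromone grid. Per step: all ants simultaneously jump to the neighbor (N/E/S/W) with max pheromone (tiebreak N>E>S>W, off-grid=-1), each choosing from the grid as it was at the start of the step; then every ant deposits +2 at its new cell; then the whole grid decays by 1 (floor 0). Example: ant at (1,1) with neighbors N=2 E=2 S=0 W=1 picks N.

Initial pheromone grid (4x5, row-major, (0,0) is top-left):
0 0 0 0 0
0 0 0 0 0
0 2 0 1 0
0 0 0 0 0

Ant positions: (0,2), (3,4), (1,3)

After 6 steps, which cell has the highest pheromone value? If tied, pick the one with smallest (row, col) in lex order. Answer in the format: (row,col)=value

Step 1: ant0:(0,2)->E->(0,3) | ant1:(3,4)->N->(2,4) | ant2:(1,3)->S->(2,3)
  grid max=2 at (2,3)
Step 2: ant0:(0,3)->E->(0,4) | ant1:(2,4)->W->(2,3) | ant2:(2,3)->E->(2,4)
  grid max=3 at (2,3)
Step 3: ant0:(0,4)->S->(1,4) | ant1:(2,3)->E->(2,4) | ant2:(2,4)->W->(2,3)
  grid max=4 at (2,3)
Step 4: ant0:(1,4)->S->(2,4) | ant1:(2,4)->W->(2,3) | ant2:(2,3)->E->(2,4)
  grid max=6 at (2,4)
Step 5: ant0:(2,4)->W->(2,3) | ant1:(2,3)->E->(2,4) | ant2:(2,4)->W->(2,3)
  grid max=8 at (2,3)
Step 6: ant0:(2,3)->E->(2,4) | ant1:(2,4)->W->(2,3) | ant2:(2,3)->E->(2,4)
  grid max=10 at (2,4)
Final grid:
  0 0 0 0 0
  0 0 0 0 0
  0 0 0 9 10
  0 0 0 0 0
Max pheromone 10 at (2,4)

Answer: (2,4)=10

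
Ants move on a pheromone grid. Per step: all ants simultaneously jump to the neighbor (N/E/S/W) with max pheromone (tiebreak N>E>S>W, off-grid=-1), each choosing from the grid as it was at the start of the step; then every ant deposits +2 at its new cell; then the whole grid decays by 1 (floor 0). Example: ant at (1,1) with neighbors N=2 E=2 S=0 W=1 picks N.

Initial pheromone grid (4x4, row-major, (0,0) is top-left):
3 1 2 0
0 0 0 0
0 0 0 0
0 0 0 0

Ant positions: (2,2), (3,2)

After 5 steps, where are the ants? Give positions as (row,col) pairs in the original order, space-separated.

Step 1: ant0:(2,2)->N->(1,2) | ant1:(3,2)->N->(2,2)
  grid max=2 at (0,0)
Step 2: ant0:(1,2)->N->(0,2) | ant1:(2,2)->N->(1,2)
  grid max=2 at (0,2)
Step 3: ant0:(0,2)->S->(1,2) | ant1:(1,2)->N->(0,2)
  grid max=3 at (0,2)
Step 4: ant0:(1,2)->N->(0,2) | ant1:(0,2)->S->(1,2)
  grid max=4 at (0,2)
Step 5: ant0:(0,2)->S->(1,2) | ant1:(1,2)->N->(0,2)
  grid max=5 at (0,2)

(1,2) (0,2)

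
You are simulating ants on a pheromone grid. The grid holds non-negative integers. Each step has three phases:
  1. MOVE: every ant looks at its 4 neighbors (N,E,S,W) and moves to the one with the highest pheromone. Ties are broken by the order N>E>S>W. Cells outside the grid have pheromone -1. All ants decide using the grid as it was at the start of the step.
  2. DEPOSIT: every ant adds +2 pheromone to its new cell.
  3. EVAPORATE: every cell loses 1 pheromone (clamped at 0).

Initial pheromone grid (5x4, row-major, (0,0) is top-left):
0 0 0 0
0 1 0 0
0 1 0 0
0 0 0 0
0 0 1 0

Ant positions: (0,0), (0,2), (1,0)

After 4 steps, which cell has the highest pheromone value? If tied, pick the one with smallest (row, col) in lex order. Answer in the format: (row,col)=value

Step 1: ant0:(0,0)->E->(0,1) | ant1:(0,2)->E->(0,3) | ant2:(1,0)->E->(1,1)
  grid max=2 at (1,1)
Step 2: ant0:(0,1)->S->(1,1) | ant1:(0,3)->S->(1,3) | ant2:(1,1)->N->(0,1)
  grid max=3 at (1,1)
Step 3: ant0:(1,1)->N->(0,1) | ant1:(1,3)->N->(0,3) | ant2:(0,1)->S->(1,1)
  grid max=4 at (1,1)
Step 4: ant0:(0,1)->S->(1,1) | ant1:(0,3)->S->(1,3) | ant2:(1,1)->N->(0,1)
  grid max=5 at (1,1)
Final grid:
  0 4 0 0
  0 5 0 1
  0 0 0 0
  0 0 0 0
  0 0 0 0
Max pheromone 5 at (1,1)

Answer: (1,1)=5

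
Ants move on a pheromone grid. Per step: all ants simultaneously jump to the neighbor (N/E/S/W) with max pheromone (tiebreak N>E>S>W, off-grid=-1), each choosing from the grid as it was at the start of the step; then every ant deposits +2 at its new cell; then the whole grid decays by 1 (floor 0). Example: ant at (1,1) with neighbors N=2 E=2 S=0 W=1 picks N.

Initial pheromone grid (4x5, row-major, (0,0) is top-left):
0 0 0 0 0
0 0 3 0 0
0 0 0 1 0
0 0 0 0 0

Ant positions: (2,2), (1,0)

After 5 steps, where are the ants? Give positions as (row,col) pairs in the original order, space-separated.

Step 1: ant0:(2,2)->N->(1,2) | ant1:(1,0)->N->(0,0)
  grid max=4 at (1,2)
Step 2: ant0:(1,2)->N->(0,2) | ant1:(0,0)->E->(0,1)
  grid max=3 at (1,2)
Step 3: ant0:(0,2)->S->(1,2) | ant1:(0,1)->E->(0,2)
  grid max=4 at (1,2)
Step 4: ant0:(1,2)->N->(0,2) | ant1:(0,2)->S->(1,2)
  grid max=5 at (1,2)
Step 5: ant0:(0,2)->S->(1,2) | ant1:(1,2)->N->(0,2)
  grid max=6 at (1,2)

(1,2) (0,2)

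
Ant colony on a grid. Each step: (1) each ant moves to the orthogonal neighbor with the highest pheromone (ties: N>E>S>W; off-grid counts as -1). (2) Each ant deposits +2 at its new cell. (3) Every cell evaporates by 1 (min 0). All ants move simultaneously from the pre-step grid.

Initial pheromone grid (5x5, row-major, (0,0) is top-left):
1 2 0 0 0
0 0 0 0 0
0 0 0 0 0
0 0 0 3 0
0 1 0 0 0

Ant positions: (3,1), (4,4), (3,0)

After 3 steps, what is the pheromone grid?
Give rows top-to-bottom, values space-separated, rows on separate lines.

After step 1: ants at (4,1),(3,4),(2,0)
  0 1 0 0 0
  0 0 0 0 0
  1 0 0 0 0
  0 0 0 2 1
  0 2 0 0 0
After step 2: ants at (3,1),(3,3),(1,0)
  0 0 0 0 0
  1 0 0 0 0
  0 0 0 0 0
  0 1 0 3 0
  0 1 0 0 0
After step 3: ants at (4,1),(2,3),(0,0)
  1 0 0 0 0
  0 0 0 0 0
  0 0 0 1 0
  0 0 0 2 0
  0 2 0 0 0

1 0 0 0 0
0 0 0 0 0
0 0 0 1 0
0 0 0 2 0
0 2 0 0 0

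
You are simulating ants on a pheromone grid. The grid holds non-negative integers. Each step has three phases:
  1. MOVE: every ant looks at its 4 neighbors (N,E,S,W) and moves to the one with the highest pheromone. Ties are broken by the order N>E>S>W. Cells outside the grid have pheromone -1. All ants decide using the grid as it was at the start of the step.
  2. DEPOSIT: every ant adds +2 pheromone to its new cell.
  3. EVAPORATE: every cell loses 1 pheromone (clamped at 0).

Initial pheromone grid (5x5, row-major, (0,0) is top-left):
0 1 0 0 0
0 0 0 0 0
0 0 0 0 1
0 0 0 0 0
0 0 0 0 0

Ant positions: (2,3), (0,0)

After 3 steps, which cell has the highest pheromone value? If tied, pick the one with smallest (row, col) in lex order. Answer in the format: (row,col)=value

Answer: (0,1)=2

Derivation:
Step 1: ant0:(2,3)->E->(2,4) | ant1:(0,0)->E->(0,1)
  grid max=2 at (0,1)
Step 2: ant0:(2,4)->N->(1,4) | ant1:(0,1)->E->(0,2)
  grid max=1 at (0,1)
Step 3: ant0:(1,4)->S->(2,4) | ant1:(0,2)->W->(0,1)
  grid max=2 at (0,1)
Final grid:
  0 2 0 0 0
  0 0 0 0 0
  0 0 0 0 2
  0 0 0 0 0
  0 0 0 0 0
Max pheromone 2 at (0,1)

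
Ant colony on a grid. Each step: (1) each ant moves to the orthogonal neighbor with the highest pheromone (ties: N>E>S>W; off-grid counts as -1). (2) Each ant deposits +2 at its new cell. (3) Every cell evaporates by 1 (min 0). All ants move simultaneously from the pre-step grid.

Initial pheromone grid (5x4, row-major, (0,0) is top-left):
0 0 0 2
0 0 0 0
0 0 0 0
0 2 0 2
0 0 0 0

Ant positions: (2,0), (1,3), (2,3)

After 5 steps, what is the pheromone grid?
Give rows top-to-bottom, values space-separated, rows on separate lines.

After step 1: ants at (1,0),(0,3),(3,3)
  0 0 0 3
  1 0 0 0
  0 0 0 0
  0 1 0 3
  0 0 0 0
After step 2: ants at (0,0),(1,3),(2,3)
  1 0 0 2
  0 0 0 1
  0 0 0 1
  0 0 0 2
  0 0 0 0
After step 3: ants at (0,1),(0,3),(3,3)
  0 1 0 3
  0 0 0 0
  0 0 0 0
  0 0 0 3
  0 0 0 0
After step 4: ants at (0,2),(1,3),(2,3)
  0 0 1 2
  0 0 0 1
  0 0 0 1
  0 0 0 2
  0 0 0 0
After step 5: ants at (0,3),(0,3),(3,3)
  0 0 0 5
  0 0 0 0
  0 0 0 0
  0 0 0 3
  0 0 0 0

0 0 0 5
0 0 0 0
0 0 0 0
0 0 0 3
0 0 0 0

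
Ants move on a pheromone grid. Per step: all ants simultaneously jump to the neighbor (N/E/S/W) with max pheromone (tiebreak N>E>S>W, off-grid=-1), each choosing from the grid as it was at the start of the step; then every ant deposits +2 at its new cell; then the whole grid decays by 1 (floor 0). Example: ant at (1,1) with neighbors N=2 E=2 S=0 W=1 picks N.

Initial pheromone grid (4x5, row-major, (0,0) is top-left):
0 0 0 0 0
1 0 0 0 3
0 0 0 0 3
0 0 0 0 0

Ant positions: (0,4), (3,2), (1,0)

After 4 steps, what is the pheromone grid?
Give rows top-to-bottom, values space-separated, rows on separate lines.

After step 1: ants at (1,4),(2,2),(0,0)
  1 0 0 0 0
  0 0 0 0 4
  0 0 1 0 2
  0 0 0 0 0
After step 2: ants at (2,4),(1,2),(0,1)
  0 1 0 0 0
  0 0 1 0 3
  0 0 0 0 3
  0 0 0 0 0
After step 3: ants at (1,4),(0,2),(0,2)
  0 0 3 0 0
  0 0 0 0 4
  0 0 0 0 2
  0 0 0 0 0
After step 4: ants at (2,4),(0,3),(0,3)
  0 0 2 3 0
  0 0 0 0 3
  0 0 0 0 3
  0 0 0 0 0

0 0 2 3 0
0 0 0 0 3
0 0 0 0 3
0 0 0 0 0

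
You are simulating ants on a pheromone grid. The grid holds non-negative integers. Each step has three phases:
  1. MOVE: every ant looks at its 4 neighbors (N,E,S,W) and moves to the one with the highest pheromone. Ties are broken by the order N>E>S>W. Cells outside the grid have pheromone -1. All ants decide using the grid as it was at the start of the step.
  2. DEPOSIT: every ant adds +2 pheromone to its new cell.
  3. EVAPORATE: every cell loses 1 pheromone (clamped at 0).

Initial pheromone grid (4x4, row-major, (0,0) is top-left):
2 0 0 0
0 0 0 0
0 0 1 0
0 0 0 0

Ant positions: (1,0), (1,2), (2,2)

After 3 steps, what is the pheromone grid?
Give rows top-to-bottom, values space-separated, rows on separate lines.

After step 1: ants at (0,0),(2,2),(1,2)
  3 0 0 0
  0 0 1 0
  0 0 2 0
  0 0 0 0
After step 2: ants at (0,1),(1,2),(2,2)
  2 1 0 0
  0 0 2 0
  0 0 3 0
  0 0 0 0
After step 3: ants at (0,0),(2,2),(1,2)
  3 0 0 0
  0 0 3 0
  0 0 4 0
  0 0 0 0

3 0 0 0
0 0 3 0
0 0 4 0
0 0 0 0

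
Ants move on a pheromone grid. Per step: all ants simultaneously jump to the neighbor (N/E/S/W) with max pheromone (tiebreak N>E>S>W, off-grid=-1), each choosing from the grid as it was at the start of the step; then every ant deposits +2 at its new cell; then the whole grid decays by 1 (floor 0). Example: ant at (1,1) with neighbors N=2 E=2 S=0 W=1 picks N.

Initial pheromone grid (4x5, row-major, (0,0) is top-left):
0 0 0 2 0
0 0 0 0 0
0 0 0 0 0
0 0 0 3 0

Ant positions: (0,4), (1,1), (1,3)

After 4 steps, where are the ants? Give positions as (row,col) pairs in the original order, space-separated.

Step 1: ant0:(0,4)->W->(0,3) | ant1:(1,1)->N->(0,1) | ant2:(1,3)->N->(0,3)
  grid max=5 at (0,3)
Step 2: ant0:(0,3)->E->(0,4) | ant1:(0,1)->E->(0,2) | ant2:(0,3)->E->(0,4)
  grid max=4 at (0,3)
Step 3: ant0:(0,4)->W->(0,3) | ant1:(0,2)->E->(0,3) | ant2:(0,4)->W->(0,3)
  grid max=9 at (0,3)
Step 4: ant0:(0,3)->E->(0,4) | ant1:(0,3)->E->(0,4) | ant2:(0,3)->E->(0,4)
  grid max=8 at (0,3)

(0,4) (0,4) (0,4)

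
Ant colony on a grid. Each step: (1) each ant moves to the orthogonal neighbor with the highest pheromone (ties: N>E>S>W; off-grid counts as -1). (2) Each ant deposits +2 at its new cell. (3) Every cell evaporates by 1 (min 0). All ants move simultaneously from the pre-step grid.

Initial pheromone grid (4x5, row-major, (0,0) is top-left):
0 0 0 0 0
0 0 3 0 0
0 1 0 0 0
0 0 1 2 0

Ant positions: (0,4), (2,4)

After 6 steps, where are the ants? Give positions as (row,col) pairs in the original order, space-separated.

Step 1: ant0:(0,4)->S->(1,4) | ant1:(2,4)->N->(1,4)
  grid max=3 at (1,4)
Step 2: ant0:(1,4)->N->(0,4) | ant1:(1,4)->N->(0,4)
  grid max=3 at (0,4)
Step 3: ant0:(0,4)->S->(1,4) | ant1:(0,4)->S->(1,4)
  grid max=5 at (1,4)
Step 4: ant0:(1,4)->N->(0,4) | ant1:(1,4)->N->(0,4)
  grid max=5 at (0,4)
Step 5: ant0:(0,4)->S->(1,4) | ant1:(0,4)->S->(1,4)
  grid max=7 at (1,4)
Step 6: ant0:(1,4)->N->(0,4) | ant1:(1,4)->N->(0,4)
  grid max=7 at (0,4)

(0,4) (0,4)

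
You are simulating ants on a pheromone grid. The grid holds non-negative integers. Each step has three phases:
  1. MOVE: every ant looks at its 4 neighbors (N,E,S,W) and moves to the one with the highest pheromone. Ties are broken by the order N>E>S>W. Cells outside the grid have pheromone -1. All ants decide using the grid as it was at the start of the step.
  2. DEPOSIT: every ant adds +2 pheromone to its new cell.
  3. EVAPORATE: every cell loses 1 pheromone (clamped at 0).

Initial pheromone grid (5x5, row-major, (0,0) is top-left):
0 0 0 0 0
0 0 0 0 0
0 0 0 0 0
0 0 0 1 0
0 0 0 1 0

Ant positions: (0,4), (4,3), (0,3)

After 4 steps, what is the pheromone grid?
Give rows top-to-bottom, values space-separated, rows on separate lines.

After step 1: ants at (1,4),(3,3),(0,4)
  0 0 0 0 1
  0 0 0 0 1
  0 0 0 0 0
  0 0 0 2 0
  0 0 0 0 0
After step 2: ants at (0,4),(2,3),(1,4)
  0 0 0 0 2
  0 0 0 0 2
  0 0 0 1 0
  0 0 0 1 0
  0 0 0 0 0
After step 3: ants at (1,4),(3,3),(0,4)
  0 0 0 0 3
  0 0 0 0 3
  0 0 0 0 0
  0 0 0 2 0
  0 0 0 0 0
After step 4: ants at (0,4),(2,3),(1,4)
  0 0 0 0 4
  0 0 0 0 4
  0 0 0 1 0
  0 0 0 1 0
  0 0 0 0 0

0 0 0 0 4
0 0 0 0 4
0 0 0 1 0
0 0 0 1 0
0 0 0 0 0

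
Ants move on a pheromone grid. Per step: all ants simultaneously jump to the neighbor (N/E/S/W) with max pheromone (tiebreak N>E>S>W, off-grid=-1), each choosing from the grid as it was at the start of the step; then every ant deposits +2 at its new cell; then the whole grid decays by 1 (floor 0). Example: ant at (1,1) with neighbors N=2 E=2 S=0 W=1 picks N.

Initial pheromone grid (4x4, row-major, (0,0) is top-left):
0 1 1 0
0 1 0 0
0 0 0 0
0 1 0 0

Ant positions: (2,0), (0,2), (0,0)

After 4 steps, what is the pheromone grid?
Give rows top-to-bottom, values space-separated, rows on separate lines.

After step 1: ants at (1,0),(0,1),(0,1)
  0 4 0 0
  1 0 0 0
  0 0 0 0
  0 0 0 0
After step 2: ants at (0,0),(0,2),(0,2)
  1 3 3 0
  0 0 0 0
  0 0 0 0
  0 0 0 0
After step 3: ants at (0,1),(0,1),(0,1)
  0 8 2 0
  0 0 0 0
  0 0 0 0
  0 0 0 0
After step 4: ants at (0,2),(0,2),(0,2)
  0 7 7 0
  0 0 0 0
  0 0 0 0
  0 0 0 0

0 7 7 0
0 0 0 0
0 0 0 0
0 0 0 0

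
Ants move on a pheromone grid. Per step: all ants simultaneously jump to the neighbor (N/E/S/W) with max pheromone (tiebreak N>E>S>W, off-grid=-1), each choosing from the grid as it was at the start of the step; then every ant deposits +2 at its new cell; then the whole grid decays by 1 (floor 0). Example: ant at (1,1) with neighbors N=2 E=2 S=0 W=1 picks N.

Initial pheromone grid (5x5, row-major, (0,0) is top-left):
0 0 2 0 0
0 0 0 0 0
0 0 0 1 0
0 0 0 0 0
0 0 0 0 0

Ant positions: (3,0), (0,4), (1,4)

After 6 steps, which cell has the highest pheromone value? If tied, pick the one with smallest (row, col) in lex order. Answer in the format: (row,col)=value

Step 1: ant0:(3,0)->N->(2,0) | ant1:(0,4)->S->(1,4) | ant2:(1,4)->N->(0,4)
  grid max=1 at (0,2)
Step 2: ant0:(2,0)->N->(1,0) | ant1:(1,4)->N->(0,4) | ant2:(0,4)->S->(1,4)
  grid max=2 at (0,4)
Step 3: ant0:(1,0)->N->(0,0) | ant1:(0,4)->S->(1,4) | ant2:(1,4)->N->(0,4)
  grid max=3 at (0,4)
Step 4: ant0:(0,0)->E->(0,1) | ant1:(1,4)->N->(0,4) | ant2:(0,4)->S->(1,4)
  grid max=4 at (0,4)
Step 5: ant0:(0,1)->E->(0,2) | ant1:(0,4)->S->(1,4) | ant2:(1,4)->N->(0,4)
  grid max=5 at (0,4)
Step 6: ant0:(0,2)->E->(0,3) | ant1:(1,4)->N->(0,4) | ant2:(0,4)->S->(1,4)
  grid max=6 at (0,4)
Final grid:
  0 0 0 1 6
  0 0 0 0 6
  0 0 0 0 0
  0 0 0 0 0
  0 0 0 0 0
Max pheromone 6 at (0,4)

Answer: (0,4)=6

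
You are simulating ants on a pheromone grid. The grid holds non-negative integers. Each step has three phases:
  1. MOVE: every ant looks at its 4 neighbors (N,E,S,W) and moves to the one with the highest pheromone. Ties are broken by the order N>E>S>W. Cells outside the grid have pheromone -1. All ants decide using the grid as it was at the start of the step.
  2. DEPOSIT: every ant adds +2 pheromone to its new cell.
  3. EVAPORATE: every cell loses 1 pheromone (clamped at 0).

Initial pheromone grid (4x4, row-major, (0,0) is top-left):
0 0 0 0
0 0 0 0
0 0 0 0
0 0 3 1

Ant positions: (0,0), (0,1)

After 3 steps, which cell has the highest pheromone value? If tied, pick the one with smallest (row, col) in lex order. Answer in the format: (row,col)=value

Answer: (0,1)=3

Derivation:
Step 1: ant0:(0,0)->E->(0,1) | ant1:(0,1)->E->(0,2)
  grid max=2 at (3,2)
Step 2: ant0:(0,1)->E->(0,2) | ant1:(0,2)->W->(0,1)
  grid max=2 at (0,1)
Step 3: ant0:(0,2)->W->(0,1) | ant1:(0,1)->E->(0,2)
  grid max=3 at (0,1)
Final grid:
  0 3 3 0
  0 0 0 0
  0 0 0 0
  0 0 0 0
Max pheromone 3 at (0,1)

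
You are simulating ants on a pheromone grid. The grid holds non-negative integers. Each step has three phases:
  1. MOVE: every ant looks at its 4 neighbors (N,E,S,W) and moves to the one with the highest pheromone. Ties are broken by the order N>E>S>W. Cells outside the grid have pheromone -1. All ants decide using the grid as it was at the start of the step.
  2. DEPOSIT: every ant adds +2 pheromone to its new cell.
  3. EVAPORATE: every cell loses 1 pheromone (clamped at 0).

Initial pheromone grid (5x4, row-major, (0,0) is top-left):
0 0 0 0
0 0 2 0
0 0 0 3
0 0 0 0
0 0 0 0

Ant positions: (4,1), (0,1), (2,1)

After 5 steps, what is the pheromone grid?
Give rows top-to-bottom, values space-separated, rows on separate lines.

After step 1: ants at (3,1),(0,2),(1,1)
  0 0 1 0
  0 1 1 0
  0 0 0 2
  0 1 0 0
  0 0 0 0
After step 2: ants at (2,1),(1,2),(1,2)
  0 0 0 0
  0 0 4 0
  0 1 0 1
  0 0 0 0
  0 0 0 0
After step 3: ants at (1,1),(0,2),(0,2)
  0 0 3 0
  0 1 3 0
  0 0 0 0
  0 0 0 0
  0 0 0 0
After step 4: ants at (1,2),(1,2),(1,2)
  0 0 2 0
  0 0 8 0
  0 0 0 0
  0 0 0 0
  0 0 0 0
After step 5: ants at (0,2),(0,2),(0,2)
  0 0 7 0
  0 0 7 0
  0 0 0 0
  0 0 0 0
  0 0 0 0

0 0 7 0
0 0 7 0
0 0 0 0
0 0 0 0
0 0 0 0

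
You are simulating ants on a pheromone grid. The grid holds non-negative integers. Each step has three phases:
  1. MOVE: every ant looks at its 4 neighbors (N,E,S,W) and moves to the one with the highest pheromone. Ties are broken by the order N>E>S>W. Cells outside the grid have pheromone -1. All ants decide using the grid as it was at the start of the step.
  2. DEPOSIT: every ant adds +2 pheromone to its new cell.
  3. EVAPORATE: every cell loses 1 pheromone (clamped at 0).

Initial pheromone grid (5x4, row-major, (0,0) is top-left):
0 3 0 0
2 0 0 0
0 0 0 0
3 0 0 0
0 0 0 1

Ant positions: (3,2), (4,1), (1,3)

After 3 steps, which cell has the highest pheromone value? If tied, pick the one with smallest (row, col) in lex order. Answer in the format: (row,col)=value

Answer: (1,2)=2

Derivation:
Step 1: ant0:(3,2)->N->(2,2) | ant1:(4,1)->N->(3,1) | ant2:(1,3)->N->(0,3)
  grid max=2 at (0,1)
Step 2: ant0:(2,2)->N->(1,2) | ant1:(3,1)->W->(3,0) | ant2:(0,3)->S->(1,3)
  grid max=3 at (3,0)
Step 3: ant0:(1,2)->E->(1,3) | ant1:(3,0)->N->(2,0) | ant2:(1,3)->W->(1,2)
  grid max=2 at (1,2)
Final grid:
  0 0 0 0
  0 0 2 2
  1 0 0 0
  2 0 0 0
  0 0 0 0
Max pheromone 2 at (1,2)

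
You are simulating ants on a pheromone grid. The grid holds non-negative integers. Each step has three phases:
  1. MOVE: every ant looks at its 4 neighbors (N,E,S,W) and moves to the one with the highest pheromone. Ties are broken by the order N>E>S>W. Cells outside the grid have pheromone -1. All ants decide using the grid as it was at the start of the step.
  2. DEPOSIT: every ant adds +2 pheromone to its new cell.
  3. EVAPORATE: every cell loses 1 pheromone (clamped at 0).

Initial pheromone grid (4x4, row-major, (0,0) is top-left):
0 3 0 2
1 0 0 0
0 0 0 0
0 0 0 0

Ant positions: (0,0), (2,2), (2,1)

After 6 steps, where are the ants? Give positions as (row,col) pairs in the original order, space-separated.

Step 1: ant0:(0,0)->E->(0,1) | ant1:(2,2)->N->(1,2) | ant2:(2,1)->N->(1,1)
  grid max=4 at (0,1)
Step 2: ant0:(0,1)->S->(1,1) | ant1:(1,2)->W->(1,1) | ant2:(1,1)->N->(0,1)
  grid max=5 at (0,1)
Step 3: ant0:(1,1)->N->(0,1) | ant1:(1,1)->N->(0,1) | ant2:(0,1)->S->(1,1)
  grid max=8 at (0,1)
Step 4: ant0:(0,1)->S->(1,1) | ant1:(0,1)->S->(1,1) | ant2:(1,1)->N->(0,1)
  grid max=9 at (0,1)
Step 5: ant0:(1,1)->N->(0,1) | ant1:(1,1)->N->(0,1) | ant2:(0,1)->S->(1,1)
  grid max=12 at (0,1)
Step 6: ant0:(0,1)->S->(1,1) | ant1:(0,1)->S->(1,1) | ant2:(1,1)->N->(0,1)
  grid max=13 at (0,1)

(1,1) (1,1) (0,1)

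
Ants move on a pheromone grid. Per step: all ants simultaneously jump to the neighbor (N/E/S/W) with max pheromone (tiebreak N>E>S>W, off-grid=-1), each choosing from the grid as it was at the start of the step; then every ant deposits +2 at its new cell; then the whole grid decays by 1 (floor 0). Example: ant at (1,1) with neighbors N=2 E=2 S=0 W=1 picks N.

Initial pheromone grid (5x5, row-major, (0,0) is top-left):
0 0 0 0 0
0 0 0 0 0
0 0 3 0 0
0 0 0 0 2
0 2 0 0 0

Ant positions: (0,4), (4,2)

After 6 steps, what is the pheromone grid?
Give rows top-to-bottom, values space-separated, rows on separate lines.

After step 1: ants at (1,4),(4,1)
  0 0 0 0 0
  0 0 0 0 1
  0 0 2 0 0
  0 0 0 0 1
  0 3 0 0 0
After step 2: ants at (0,4),(3,1)
  0 0 0 0 1
  0 0 0 0 0
  0 0 1 0 0
  0 1 0 0 0
  0 2 0 0 0
After step 3: ants at (1,4),(4,1)
  0 0 0 0 0
  0 0 0 0 1
  0 0 0 0 0
  0 0 0 0 0
  0 3 0 0 0
After step 4: ants at (0,4),(3,1)
  0 0 0 0 1
  0 0 0 0 0
  0 0 0 0 0
  0 1 0 0 0
  0 2 0 0 0
After step 5: ants at (1,4),(4,1)
  0 0 0 0 0
  0 0 0 0 1
  0 0 0 0 0
  0 0 0 0 0
  0 3 0 0 0
After step 6: ants at (0,4),(3,1)
  0 0 0 0 1
  0 0 0 0 0
  0 0 0 0 0
  0 1 0 0 0
  0 2 0 0 0

0 0 0 0 1
0 0 0 0 0
0 0 0 0 0
0 1 0 0 0
0 2 0 0 0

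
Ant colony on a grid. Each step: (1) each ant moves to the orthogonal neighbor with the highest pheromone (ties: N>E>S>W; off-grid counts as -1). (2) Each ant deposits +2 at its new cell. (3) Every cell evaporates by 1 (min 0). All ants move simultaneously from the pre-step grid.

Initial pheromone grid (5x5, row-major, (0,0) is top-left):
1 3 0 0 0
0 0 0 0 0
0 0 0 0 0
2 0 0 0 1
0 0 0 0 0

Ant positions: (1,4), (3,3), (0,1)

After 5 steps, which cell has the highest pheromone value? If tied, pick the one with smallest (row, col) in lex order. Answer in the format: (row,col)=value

Step 1: ant0:(1,4)->N->(0,4) | ant1:(3,3)->E->(3,4) | ant2:(0,1)->W->(0,0)
  grid max=2 at (0,0)
Step 2: ant0:(0,4)->S->(1,4) | ant1:(3,4)->N->(2,4) | ant2:(0,0)->E->(0,1)
  grid max=3 at (0,1)
Step 3: ant0:(1,4)->S->(2,4) | ant1:(2,4)->N->(1,4) | ant2:(0,1)->W->(0,0)
  grid max=2 at (0,0)
Step 4: ant0:(2,4)->N->(1,4) | ant1:(1,4)->S->(2,4) | ant2:(0,0)->E->(0,1)
  grid max=3 at (0,1)
Step 5: ant0:(1,4)->S->(2,4) | ant1:(2,4)->N->(1,4) | ant2:(0,1)->W->(0,0)
  grid max=4 at (1,4)
Final grid:
  2 2 0 0 0
  0 0 0 0 4
  0 0 0 0 4
  0 0 0 0 0
  0 0 0 0 0
Max pheromone 4 at (1,4)

Answer: (1,4)=4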